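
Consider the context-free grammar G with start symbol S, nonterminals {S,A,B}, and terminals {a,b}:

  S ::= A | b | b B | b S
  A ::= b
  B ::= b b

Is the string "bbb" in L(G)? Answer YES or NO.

CNF form of G:
  S -> T0 B | T0 S | b
  A -> b
  B -> T0 T0
  T0 -> b

CYK table (by increasing span):
  T[0,0] 'b' = {A,S,T0}  orig:{A,S}
  T[1,1] 'b' = {A,S,T0}  orig:{A,S}
  T[2,2] 'b' = {A,S,T0}  orig:{A,S}
  T[0,1] 'bb' = {B,S}
  T[1,2] 'bb' = {B,S}
  T[0,2] 'bbb' = {S}

S ∈ T[0,2] ⇒ YES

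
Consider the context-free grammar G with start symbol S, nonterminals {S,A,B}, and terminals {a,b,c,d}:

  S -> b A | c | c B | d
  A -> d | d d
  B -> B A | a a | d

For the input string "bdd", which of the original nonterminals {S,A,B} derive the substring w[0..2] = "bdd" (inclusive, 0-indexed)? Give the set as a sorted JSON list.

CNF form of G:
  S -> T2 A | T3 B | c | d
  A -> T0 T0 | d
  B -> B A | T1 T1 | d
  T0 -> d
  T1 -> a
  T2 -> b
  T3 -> c

CYK table (by increasing span), restricted to cells inside w[0..2]:
  T[0,0] 'b' = {T2}  orig:{}
  T[1,1] 'd' = {A,B,S,T0}  orig:{A,B,S}
  T[2,2] 'd' = {A,B,S,T0}  orig:{A,B,S}
  T[0,1] 'bd' = {S}
  T[1,2] 'dd' = {A,B}
  T[0,2] 'bdd' = {S}

Original NTs in T[0,2] deriving "bdd": ["S"]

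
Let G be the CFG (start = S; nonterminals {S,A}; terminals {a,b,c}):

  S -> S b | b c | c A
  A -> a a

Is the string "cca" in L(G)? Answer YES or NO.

Convert to CNF:
  S -> S T1 | T1 T2 | T2 A
  A -> T0 T0
  T0 -> a
  T1 -> b
  T2 -> c

Fill CYK table bottom-up:
  cell(0,0) c: {T2}  orig:{}
  cell(1,1) c: {T2}  orig:{}
  cell(2,2) a: {T0}  orig:{}
  cell(0,1) cc: ∅
  cell(1,2) ca: ∅
  cell(0,2) cca: ∅

S ∉ T[0,2] ⇒ NO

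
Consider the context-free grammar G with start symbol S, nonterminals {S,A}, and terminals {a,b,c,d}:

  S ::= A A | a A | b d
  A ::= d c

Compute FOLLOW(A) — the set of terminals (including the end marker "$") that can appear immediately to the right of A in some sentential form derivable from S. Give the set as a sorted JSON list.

FIRST iteration:
round 1:
  A via A→d c: +{d}
  S via S→A A: +{d}
  S via S→a A: +{a}
  S via S→b d: +{b}
  S: {a,b,d}  A: {d}
round 2: (stable)
  S: {a,b,d}  A: {d}

Compute FOLLOW by fixpoint:
seed FOLLOW(S) with $
pass 1:
  S→A A: FOLLOW(A) ⊇ FIRST(A) = {d}; new: +{d}
  S→A A: FOLLOW(A) ⊇ FOLLOW(S) ⊇ {$}; new: +{$}
  FOLLOW[S]={$}  FOLLOW[A]={$,d}
pass 2: (no change)
  FOLLOW[S]={$}  FOLLOW[A]={$,d}

FOLLOW(A) = ["$", "d"]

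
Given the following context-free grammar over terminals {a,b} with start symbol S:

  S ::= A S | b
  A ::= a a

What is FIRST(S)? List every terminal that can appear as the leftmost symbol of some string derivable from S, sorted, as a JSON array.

FIRST iteration:
round 1:
  A via A→a a: +{a}
  S via S→A S: +{a}
  S via S→b: +{b}
  S: {a,b}  A: {a}
round 2: (no change)
  S: {a,b}  A: {a}

FIRST(S) = ["a", "b"]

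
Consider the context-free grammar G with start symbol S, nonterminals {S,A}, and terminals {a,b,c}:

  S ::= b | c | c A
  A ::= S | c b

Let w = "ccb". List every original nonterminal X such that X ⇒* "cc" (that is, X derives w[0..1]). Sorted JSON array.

Convert to CNF:
  S -> T0 A | b | c
  A -> T0 A | T0 T1 | b | c
  T0 -> c
  T1 -> b

Fill CYK table bottom-up (cells [i..j] with 0 ≤ i ≤ j ≤ 1 only):
  [0..0]={A,S,T0}  "c"  orig:{A,S}
  [1..1]={A,S,T0}  "c"  orig:{A,S}
  [0..1]={A,S}  "cc"

Original NTs in T[0,1] deriving "cc": ["A", "S"]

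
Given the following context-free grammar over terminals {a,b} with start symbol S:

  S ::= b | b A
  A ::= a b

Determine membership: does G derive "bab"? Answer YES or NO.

Convert to CNF:
  S -> T1 A | b
  A -> T0 T1
  T0 -> a
  T1 -> b

CYK fill:
  T[0,0] 'b' = {S,T1}  orig:{S}
  T[1,1] 'a' = {T0}  orig:{}
  T[2,2] 'b' = {S,T1}  orig:{S}
  T[0,1] 'ba' = ∅
  T[1,2] 'ab' = {A}
  T[0,2] 'bab' = {S}

S ∈ T[0,2] ⇒ YES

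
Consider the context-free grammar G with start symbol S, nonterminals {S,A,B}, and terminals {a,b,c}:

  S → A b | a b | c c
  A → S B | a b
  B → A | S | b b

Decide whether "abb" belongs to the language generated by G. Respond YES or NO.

Convert to CNF:
  S -> A T1 | T0 T1 | T2 T2
  A -> S B | T0 T1
  B -> A T1 | S B | T0 T1 | T1 T1 | T2 T2
  T0 -> a
  T1 -> b
  T2 -> c

CYK table (by increasing span):
  cell(0,0) a: {T0}  orig:{}
  cell(1,1) b: {T1}  orig:{}
  cell(2,2) b: {T1}  orig:{}
  cell(0,1) ab: {A,B,S}
  cell(1,2) bb: {B}
  cell(0,2) abb: {B,S}

S ∈ T[0,2] ⇒ YES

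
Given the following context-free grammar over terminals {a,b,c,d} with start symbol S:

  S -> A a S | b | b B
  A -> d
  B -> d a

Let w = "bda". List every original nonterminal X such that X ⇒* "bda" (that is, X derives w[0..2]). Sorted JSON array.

Convert to CNF:
  S -> A X3 | T2 B | b
  A -> d
  B -> T0 T1
  T0 -> d
  T1 -> a
  T2 -> b
  X3 -> T1 S

CYK table (by increasing span), restricted to cells inside w[0..2]:
  [0..0]={S,T2}  "b"  orig:{S}
  [1..1]={A,T0}  "d"  orig:{A}
  [2..2]={T1}  "a"  orig:{}
  [0..1]=∅  "bd"
  [1..2]={B}  "da"
  [0..2]={S}  "bda"

Original NTs in T[0,2] deriving "bda": ["S"]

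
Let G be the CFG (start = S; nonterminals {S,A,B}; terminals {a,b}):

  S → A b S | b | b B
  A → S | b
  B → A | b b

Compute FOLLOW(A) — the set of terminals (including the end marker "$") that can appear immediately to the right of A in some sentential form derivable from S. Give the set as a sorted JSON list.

FIRST sets, iterate to fixpoint:
round 1:
  A via A→b: +{b}
  B via B→A: +{b}
  S via S→A b S: +{b}
  S: {b}  A: {b}  B: {b}
round 2: — fixpoint
  S: {b}  A: {b}  B: {b}

Compute FOLLOW by fixpoint:
FOLLOW(S) := {$}
round 1:
  S→A b S: FOLLOW(A) ⊇ FIRST(b) = {b}; new: +{b}
  S→b B: FOLLOW(B) ⊇ FOLLOW(S) ⊇ {$}; new: +{$}
  FOLLOW[S]={$}  FOLLOW[A]={b}  FOLLOW[B]={$}
round 2:
  A→S: FOLLOW(S) ⊇ FOLLOW(A) ⊇ {b}; new: +{b}
  B→A: FOLLOW(A) ⊇ FOLLOW(B) ⊇ {$}; new: +{$}
  S→b B: FOLLOW(B) ⊇ FOLLOW(S) ⊇ {$,b}; new: +{b}
  FOLLOW[S]={$,b}  FOLLOW[A]={$,b}  FOLLOW[B]={$,b}
round 3: (no change)
  FOLLOW[S]={$,b}  FOLLOW[A]={$,b}  FOLLOW[B]={$,b}

FOLLOW(A) = ["$", "b"]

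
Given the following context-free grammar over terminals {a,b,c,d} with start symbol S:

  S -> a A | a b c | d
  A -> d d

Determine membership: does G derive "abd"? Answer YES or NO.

Convert to CNF:
  S -> T1 A | T1 X4 | d
  A -> T0 T0
  T0 -> d
  T1 -> a
  T2 -> b
  T3 -> c
  X4 -> T2 T3

Fill CYK table bottom-up:
  [0..0]={T1}  "a"  orig:{}
  [1..1]={T2}  "b"  orig:{}
  [2..2]={S,T0}  "d"  orig:{S}
  [0..1]=∅  "ab"
  [1..2]=∅  "bd"
  [0..2]=∅  "abd"

S ∉ T[0,2] ⇒ NO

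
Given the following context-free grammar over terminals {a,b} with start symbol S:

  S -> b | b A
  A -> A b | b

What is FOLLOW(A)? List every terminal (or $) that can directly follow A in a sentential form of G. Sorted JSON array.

FIRST sets, iterate to fixpoint:
iter 1:
  A via A→b: +{b}
  S via S→b: +{b}
  FIRST[S]={b}  FIRST[A]={b}
iter 2: done
  FIRST[S]={b}  FIRST[A]={b}

Compute FOLLOW by fixpoint:
seed FOLLOW(S) with $
[1]
  A→A b: FOLLOW(A) ⊇ FIRST(b) = {b}; new: +{b}
  S→b A: FOLLOW(A) ⊇ FOLLOW(S) ⊇ {$}; new: +{$}
  S: {$}  A: {$,b}
[2] (stable)
  S: {$}  A: {$,b}

FOLLOW(A) = ["$", "b"]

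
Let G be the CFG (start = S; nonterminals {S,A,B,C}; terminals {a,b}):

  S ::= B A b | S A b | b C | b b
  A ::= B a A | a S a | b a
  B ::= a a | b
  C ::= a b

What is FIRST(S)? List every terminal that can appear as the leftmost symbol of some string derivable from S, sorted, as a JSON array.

FIRST sets, iterate to fixpoint:
[1]
  A via A→a S a: +{a}
  A via A→b a: +{b}
  B via B→a a: +{a}
  B via B→b: +{b}
  C via C→a b: +{a}
  S via S→B A b: +{a,b}
  FIRST[S]={a,b}  FIRST[A]={a,b}  FIRST[B]={a,b}  FIRST[C]={a}
[2] — fixpoint
  FIRST[S]={a,b}  FIRST[A]={a,b}  FIRST[B]={a,b}  FIRST[C]={a}

FIRST(S) = ["a", "b"]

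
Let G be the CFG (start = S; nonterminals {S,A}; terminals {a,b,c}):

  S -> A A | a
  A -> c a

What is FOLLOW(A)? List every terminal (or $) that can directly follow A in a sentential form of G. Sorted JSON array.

FIRST iteration:
pass 1:
  A via A→c a: +{c}
  S via S→A A: +{c}
  S via S→a: +{a}
  FIRST[S]={a,c}  FIRST[A]={c}
pass 2: (stable)
  FIRST[S]={a,c}  FIRST[A]={c}

Compute FOLLOW by fixpoint:
initialize: $ ∈ FOLLOW(S)
pass 1:
  S→A A: FOLLOW(A) ⊇ FIRST(A) = {c}; new: +{c}
  S→A A: FOLLOW(A) ⊇ FOLLOW(S) ⊇ {$}; new: +{$}
  FOLLOW[S]={$}  FOLLOW[A]={$,c}
pass 2: done
  FOLLOW[S]={$}  FOLLOW[A]={$,c}

FOLLOW(A) = ["$", "c"]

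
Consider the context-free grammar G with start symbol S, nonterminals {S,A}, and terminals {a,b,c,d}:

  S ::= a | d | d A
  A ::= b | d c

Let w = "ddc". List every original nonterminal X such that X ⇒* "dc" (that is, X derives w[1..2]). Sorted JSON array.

CNF form of G:
  S -> T0 A | a | d
  A -> T0 T1 | b
  T0 -> d
  T1 -> c

Fill CYK table bottom-up (cells [i..j] with 1 ≤ i ≤ j ≤ 2 only):
  cell(1,1) d: {S,T0}  orig:{S}
  cell(2,2) c: {T1}  orig:{}
  cell(1,2) dc: {A}

Original NTs in T[1,2] deriving "dc": ["A"]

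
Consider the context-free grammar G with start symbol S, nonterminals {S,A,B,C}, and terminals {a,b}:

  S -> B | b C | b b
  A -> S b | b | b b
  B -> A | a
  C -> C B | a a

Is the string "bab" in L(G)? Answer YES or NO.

CNF form of G:
  S -> S T0 | T0 C | T0 T0 | a | b
  A -> S T0 | T0 T0 | b
  B -> S T0 | T0 T0 | a | b
  C -> C B | T1 T1
  T0 -> b
  T1 -> a

CYK fill:
  [0..0]={A,B,S,T0}  "b"  orig:{A,B,S}
  [1..1]={B,S,T1}  "a"  orig:{B,S}
  [2..2]={A,B,S,T0}  "b"  orig:{A,B,S}
  [0..1]=∅  "ba"
  [1..2]={A,B,S}  "ab"
  [0..2]=∅  "bab"

S ∉ T[0,2] ⇒ NO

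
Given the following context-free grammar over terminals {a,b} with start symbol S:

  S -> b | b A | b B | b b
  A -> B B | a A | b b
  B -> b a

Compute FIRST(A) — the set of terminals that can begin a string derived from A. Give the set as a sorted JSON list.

FIRST sets, iterate to fixpoint:
pass 1:
  A via A→a A: +{a}
  A via A→b b: +{b}
  B via B→b a: +{b}
  S via S→b: +{b}
  S: {b}  A: {a,b}  B: {b}
pass 2: — fixpoint
  S: {b}  A: {a,b}  B: {b}

FIRST(A) = ["a", "b"]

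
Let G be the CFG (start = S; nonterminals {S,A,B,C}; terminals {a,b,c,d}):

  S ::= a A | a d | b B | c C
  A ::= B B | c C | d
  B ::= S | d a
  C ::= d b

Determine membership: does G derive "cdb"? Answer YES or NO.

CNF form of G:
  S -> T0 C | T1 A | T1 T2 | T3 B
  A -> B B | T0 C | d
  B -> T0 C | T1 A | T1 T2 | T2 T1 | T3 B
  C -> T2 T3
  T0 -> c
  T1 -> a
  T2 -> d
  T3 -> b

CYK fill:
  T[0,0] 'c' = {T0}  orig:{}
  T[1,1] 'd' = {A,T2}  orig:{A}
  T[2,2] 'b' = {T3}  orig:{}
  T[0,1] 'cd' = ∅
  T[1,2] 'db' = {C}
  T[0,2] 'cdb' = {A,B,S}

S ∈ T[0,2] ⇒ YES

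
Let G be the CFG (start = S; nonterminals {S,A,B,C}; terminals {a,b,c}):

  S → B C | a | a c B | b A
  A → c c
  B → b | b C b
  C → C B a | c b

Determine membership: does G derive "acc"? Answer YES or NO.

Convert to CNF:
  S -> B C | T1 A | T2 X5 | a
  A -> T0 T0
  B -> T1 X3 | b
  C -> C X4 | T0 T1
  T0 -> c
  T1 -> b
  T2 -> a
  X3 -> C T1
  X4 -> B T2
  X5 -> T0 B

Fill CYK table bottom-up:
  [0..0]={S,T2}  "a"  orig:{S}
  [1..1]={T0}  "c"  orig:{}
  [2..2]={T0}  "c"  orig:{}
  [0..1]=∅  "ac"
  [1..2]={A}  "cc"
  [0..2]=∅  "acc"

S ∉ T[0,2] ⇒ NO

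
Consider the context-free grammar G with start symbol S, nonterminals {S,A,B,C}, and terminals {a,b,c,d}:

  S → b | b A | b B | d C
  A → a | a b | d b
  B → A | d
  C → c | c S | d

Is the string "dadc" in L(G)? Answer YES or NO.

Convert to CNF:
  S -> T1 A | T1 B | T2 C | b
  A -> T0 T1 | T2 T1 | a
  B -> T0 T1 | T2 T1 | a | d
  C -> T3 S | c | d
  T0 -> a
  T1 -> b
  T2 -> d
  T3 -> c

CYK table (by increasing span):
  T[0,0] 'd' = {B,C,T2}  orig:{B,C}
  T[1,1] 'a' = {A,B,T0}  orig:{A,B}
  T[2,2] 'd' = {B,C,T2}  orig:{B,C}
  T[3,3] 'c' = {C,T3}  orig:{C}
  T[0,1] 'da' = ∅
  T[1,2] 'ad' = ∅
  T[2,3] 'dc' = {S}
  T[0,2] 'dad' = ∅
  T[1,3] 'adc' = ∅
  T[0,3] 'dadc' = ∅

S ∉ T[0,3] ⇒ NO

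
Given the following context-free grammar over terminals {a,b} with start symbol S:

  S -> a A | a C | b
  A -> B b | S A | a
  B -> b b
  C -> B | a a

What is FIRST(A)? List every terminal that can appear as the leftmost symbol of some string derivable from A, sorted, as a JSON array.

FIRST iteration:
round 1:
  A via A→a: +{a}
  B via B→b b: +{b}
  C via C→B: +{b}
  C via C→a a: +{a}
  S via S→a A: +{a}
  S via S→b: +{b}
  S: {a,b}  A: {a}  B: {b}  C: {a,b}
round 2:
  A via A→B b: +{b}
  S: {a,b}  A: {a,b}  B: {b}  C: {a,b}
round 3: — fixpoint
  S: {a,b}  A: {a,b}  B: {b}  C: {a,b}

FIRST(A) = ["a", "b"]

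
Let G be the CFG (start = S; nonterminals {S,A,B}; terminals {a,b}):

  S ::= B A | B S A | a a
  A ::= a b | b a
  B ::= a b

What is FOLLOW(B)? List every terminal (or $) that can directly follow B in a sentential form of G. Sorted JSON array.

FIRST iteration:
round 1:
  A via A→a b: +{a}
  A via A→b a: +{b}
  B via B→a b: +{a}
  S via S→B A: +{a}
  FIRST[S]={a}  FIRST[A]={a,b}  FIRST[B]={a}
round 2: (stable)
  FIRST[S]={a}  FIRST[A]={a,b}  FIRST[B]={a}

FOLLOW iteration:
seed FOLLOW(S) with $
[1]
  S→B A: FOLLOW(B) ⊇ FIRST(A) = {a,b}; new: +{a,b}
  S→B A: FOLLOW(A) ⊇ FOLLOW(S) ⊇ {$}; new: +{$}
  S→B S A: FOLLOW(S) ⊇ FIRST(A) = {a,b}; new: +{a,b}
  S→B S A: FOLLOW(A) ⊇ FOLLOW(S) ⊇ {$,a,b}; new: +{a,b}
  FOLLOW[S]={$,a,b}  FOLLOW[A]={$,a,b}  FOLLOW[B]={a,b}
[2] done
  FOLLOW[S]={$,a,b}  FOLLOW[A]={$,a,b}  FOLLOW[B]={a,b}

FOLLOW(B) = ["a", "b"]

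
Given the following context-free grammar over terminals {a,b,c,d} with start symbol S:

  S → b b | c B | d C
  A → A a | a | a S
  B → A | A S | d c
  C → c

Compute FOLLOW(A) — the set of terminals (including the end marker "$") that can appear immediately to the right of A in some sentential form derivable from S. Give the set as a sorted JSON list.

Compute FIRST by fixpoint:
iter 1:
  A via A→a: +{a}
  B via B→A: +{a}
  B via B→d c: +{d}
  C via C→c: +{c}
  S via S→b b: +{b}
  S via S→c B: +{c}
  S via S→d C: +{d}
  FIRST[S]={b,c,d}  FIRST[A]={a}  FIRST[B]={a,d}  FIRST[C]={c}
iter 2: — fixpoint
  FIRST[S]={b,c,d}  FIRST[A]={a}  FIRST[B]={a,d}  FIRST[C]={c}

FOLLOW iteration:
seed FOLLOW(S) with $
round 1:
  A→A a: FOLLOW(A) ⊇ FIRST(a) = {a}; new: +{a}
  A→a S: FOLLOW(S) ⊇ FOLLOW(A) ⊇ {a}; new: +{a}
  B→A S: FOLLOW(A) ⊇ FIRST(S) = {b,c,d}; new: +{b,c,d}
  S→c B: FOLLOW(B) ⊇ FOLLOW(S) ⊇ {$,a}; new: +{$,a}
  S→d C: FOLLOW(C) ⊇ FOLLOW(S) ⊇ {$,a}; new: +{$,a}
  S: {$,a}  A: {a,b,c,d}  B: {$,a}  C: {$,a}
round 2:
  A→a S: FOLLOW(S) ⊇ FOLLOW(A) ⊇ {a,b,c,d}; new: +{b,c,d}
  B→A: FOLLOW(A) ⊇ FOLLOW(B) ⊇ {$,a}; new: +{$}
  S→c B: FOLLOW(B) ⊇ FOLLOW(S) ⊇ {$,a,b,c,d}; new: +{b,c,d}
  S→d C: FOLLOW(C) ⊇ FOLLOW(S) ⊇ {$,a,b,c,d}; new: +{b,c,d}
  S: {$,a,b,c,d}  A: {$,a,b,c,d}  B: {$,a,b,c,d}  C: {$,a,b,c,d}
round 3: — fixpoint
  S: {$,a,b,c,d}  A: {$,a,b,c,d}  B: {$,a,b,c,d}  C: {$,a,b,c,d}

FOLLOW(A) = ["$", "a", "b", "c", "d"]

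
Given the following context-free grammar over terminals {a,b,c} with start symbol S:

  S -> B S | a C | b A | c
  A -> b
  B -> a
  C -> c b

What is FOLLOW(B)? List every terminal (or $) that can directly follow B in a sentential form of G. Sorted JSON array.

Compute FIRST by fixpoint:
[1]
  A via A→b: +{b}
  B via B→a: +{a}
  C via C→c b: +{c}
  S via S→B S: +{a}
  S via S→b A: +{b}
  S via S→c: +{c}
  FIRST[S]={a,b,c}  FIRST[A]={b}  FIRST[B]={a}  FIRST[C]={c}
[2] done
  FIRST[S]={a,b,c}  FIRST[A]={b}  FIRST[B]={a}  FIRST[C]={c}

FOLLOW iteration:
seed FOLLOW(S) with $
round 1:
  S→B S: FOLLOW(B) ⊇ FIRST(S) = {a,b,c}; new: +{a,b,c}
  S→a C: FOLLOW(C) ⊇ FOLLOW(S) ⊇ {$}; new: +{$}
  S→b A: FOLLOW(A) ⊇ FOLLOW(S) ⊇ {$}; new: +{$}
  FOLLOW(S)={$}  FOLLOW(A)={$}  FOLLOW(B)={a,b,c}  FOLLOW(C)={$}
round 2: done
  FOLLOW(S)={$}  FOLLOW(A)={$}  FOLLOW(B)={a,b,c}  FOLLOW(C)={$}

FOLLOW(B) = ["a", "b", "c"]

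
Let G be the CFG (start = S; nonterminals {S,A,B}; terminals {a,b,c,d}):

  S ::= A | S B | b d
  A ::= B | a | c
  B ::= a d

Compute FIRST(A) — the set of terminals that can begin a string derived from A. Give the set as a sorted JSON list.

FIRST iteration:
iter 1:
  A via A→a: +{a}
  A via A→c: +{c}
  B via B→a d: +{a}
  S via S→A: +{a,c}
  S via S→b d: +{b}
  S: {a,b,c}  A: {a,c}  B: {a}
iter 2: done
  S: {a,b,c}  A: {a,c}  B: {a}

FIRST(A) = ["a", "c"]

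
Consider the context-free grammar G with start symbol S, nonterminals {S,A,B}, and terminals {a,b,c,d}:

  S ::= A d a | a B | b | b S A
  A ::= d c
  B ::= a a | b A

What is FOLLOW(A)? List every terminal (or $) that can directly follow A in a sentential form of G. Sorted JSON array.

FIRST iteration:
[1]
  A via A→d c: +{d}
  B via B→a a: +{a}
  B via B→b A: +{b}
  S via S→A d a: +{d}
  S via S→a B: +{a}
  S via S→b: +{b}
  FIRST[S]={a,b,d}  FIRST[A]={d}  FIRST[B]={a,b}
[2] — fixpoint
  FIRST[S]={a,b,d}  FIRST[A]={d}  FIRST[B]={a,b}

FOLLOW iteration:
seed FOLLOW(S) with $
pass 1:
  S→A d a: FOLLOW(A) ⊇ FIRST(d) = {d}; new: +{d}
  S→a B: FOLLOW(B) ⊇ FOLLOW(S) ⊇ {$}; new: +{$}
  S→b S A: FOLLOW(S) ⊇ FIRST(A) = {d}; new: +{d}
  S→b S A: FOLLOW(A) ⊇ FOLLOW(S) ⊇ {$,d}; new: +{$}
  FOLLOW(S)={$,d}  FOLLOW(A)={$,d}  FOLLOW(B)={$}
pass 2:
  S→a B: FOLLOW(B) ⊇ FOLLOW(S) ⊇ {$,d}; new: +{d}
  FOLLOW(S)={$,d}  FOLLOW(A)={$,d}  FOLLOW(B)={$,d}
pass 3: (stable)
  FOLLOW(S)={$,d}  FOLLOW(A)={$,d}  FOLLOW(B)={$,d}

FOLLOW(A) = ["$", "d"]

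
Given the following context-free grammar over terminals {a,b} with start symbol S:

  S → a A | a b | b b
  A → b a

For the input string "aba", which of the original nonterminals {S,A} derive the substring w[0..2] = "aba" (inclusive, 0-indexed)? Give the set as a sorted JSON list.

CNF form of G:
  S -> T0 T0 | T1 A | T1 T0
  A -> T0 T1
  T0 -> b
  T1 -> a

CYK table (by increasing span), restricted to cells inside w[0..2]:
  [0..0]={T1}  "a"  orig:{}
  [1..1]={T0}  "b"  orig:{}
  [2..2]={T1}  "a"  orig:{}
  [0..1]={S}  "ab"
  [1..2]={A}  "ba"
  [0..2]={S}  "aba"

Original NTs in T[0,2] deriving "aba": ["S"]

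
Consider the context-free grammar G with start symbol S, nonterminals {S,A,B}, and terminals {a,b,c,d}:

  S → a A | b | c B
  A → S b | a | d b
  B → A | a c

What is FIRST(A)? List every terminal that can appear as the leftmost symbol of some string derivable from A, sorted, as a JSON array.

FIRST sets, iterate to fixpoint:
[1]
  A via A→a: +{a}
  A via A→d b: +{d}
  B via B→A: +{a,d}
  S via S→a A: +{a}
  S via S→b: +{b}
  S via S→c B: +{c}
  FIRST[S]={a,b,c}  FIRST[A]={a,d}  FIRST[B]={a,d}
[2]
  A via A→S b: +{b,c}
  B via B→A: +{b,c}
  FIRST[S]={a,b,c}  FIRST[A]={a,b,c,d}  FIRST[B]={a,b,c,d}
[3] (no change)
  FIRST[S]={a,b,c}  FIRST[A]={a,b,c,d}  FIRST[B]={a,b,c,d}

FIRST(A) = ["a", "b", "c", "d"]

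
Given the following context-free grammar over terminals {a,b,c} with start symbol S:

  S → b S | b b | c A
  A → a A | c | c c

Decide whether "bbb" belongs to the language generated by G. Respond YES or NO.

CNF form of G:
  S -> T1 A | T2 S | T2 T2
  A -> T0 A | T1 T1 | c
  T0 -> a
  T1 -> c
  T2 -> b

Fill CYK table bottom-up:
  cell(0,0) b: {T2}  orig:{}
  cell(1,1) b: {T2}  orig:{}
  cell(2,2) b: {T2}  orig:{}
  cell(0,1) bb: {S}
  cell(1,2) bb: {S}
  cell(0,2) bbb: {S}

S ∈ T[0,2] ⇒ YES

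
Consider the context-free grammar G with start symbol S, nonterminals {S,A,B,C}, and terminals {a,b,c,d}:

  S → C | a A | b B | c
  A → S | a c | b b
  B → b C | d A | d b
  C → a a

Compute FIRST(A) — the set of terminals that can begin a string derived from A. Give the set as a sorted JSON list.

Compute FIRST by fixpoint:
[1]
  A via A→a c: +{a}
  A via A→b b: +{b}
  B via B→b C: +{b}
  B via B→d A: +{d}
  C via C→a a: +{a}
  S via S→C: +{a}
  S via S→b B: +{b}
  S via S→c: +{c}
  FIRST[S]={a,b,c}  FIRST[A]={a,b}  FIRST[B]={b,d}  FIRST[C]={a}
[2]
  A via A→S: +{c}
  FIRST[S]={a,b,c}  FIRST[A]={a,b,c}  FIRST[B]={b,d}  FIRST[C]={a}
[3] — fixpoint
  FIRST[S]={a,b,c}  FIRST[A]={a,b,c}  FIRST[B]={b,d}  FIRST[C]={a}

FIRST(A) = ["a", "b", "c"]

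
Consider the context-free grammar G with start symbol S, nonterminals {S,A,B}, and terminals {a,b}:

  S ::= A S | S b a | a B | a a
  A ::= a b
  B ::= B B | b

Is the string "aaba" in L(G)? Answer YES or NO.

Convert to CNF:
  S -> A S | S X2 | T0 B | T0 T0
  A -> T0 T1
  B -> B B | b
  T0 -> a
  T1 -> b
  X2 -> T1 T0

CYK fill:
  [0..0]={T0}  "a"  orig:{}
  [1..1]={T0}  "a"  orig:{}
  [2..2]={B,T1}  "b"  orig:{B}
  [3..3]={T0}  "a"  orig:{}
  [0..1]={S}  "aa"
  [1..2]={A,S}  "ab"
  [2..3]={X2}  "ba"  orig:{}
  [0..2]=∅  "aab"
  [1..3]=∅  "aba"
  [0..3]={S}  "aaba"

S ∈ T[0,3] ⇒ YES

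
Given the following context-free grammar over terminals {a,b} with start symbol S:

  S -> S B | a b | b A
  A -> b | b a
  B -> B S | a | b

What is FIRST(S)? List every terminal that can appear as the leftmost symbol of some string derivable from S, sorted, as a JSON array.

Compute FIRST by fixpoint:
round 1:
  A via A→b: +{b}
  B via B→a: +{a}
  B via B→b: +{b}
  S via S→a b: +{a}
  S via S→b A: +{b}
  FIRST(S)={a,b}  FIRST(A)={b}  FIRST(B)={a,b}
round 2: (no change)
  FIRST(S)={a,b}  FIRST(A)={b}  FIRST(B)={a,b}

FIRST(S) = ["a", "b"]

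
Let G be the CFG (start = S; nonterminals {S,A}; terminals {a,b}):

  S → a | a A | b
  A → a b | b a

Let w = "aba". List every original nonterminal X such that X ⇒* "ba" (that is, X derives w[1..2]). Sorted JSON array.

CNF form of G:
  S -> T0 A | a | b
  A -> T0 T1 | T1 T0
  T0 -> a
  T1 -> b

CYK table (by increasing span), restricted to cells inside w[1..2]:
  T[1,1] 'b' = {S,T1}  orig:{S}
  T[2,2] 'a' = {S,T0}  orig:{S}
  T[1,2] 'ba' = {A}

Original NTs in T[1,2] deriving "ba": ["A"]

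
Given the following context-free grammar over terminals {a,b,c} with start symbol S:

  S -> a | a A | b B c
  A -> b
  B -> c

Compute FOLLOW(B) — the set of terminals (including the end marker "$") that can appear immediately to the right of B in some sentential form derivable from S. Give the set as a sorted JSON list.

FIRST iteration:
iter 1:
  A via A→b: +{b}
  B via B→c: +{c}
  S via S→a: +{a}
  S via S→b B c: +{b}
  FIRST[S]={a,b}  FIRST[A]={b}  FIRST[B]={c}
iter 2: (no change)
  FIRST[S]={a,b}  FIRST[A]={b}  FIRST[B]={c}

Compute FOLLOW by fixpoint:
initialize: $ ∈ FOLLOW(S)
[1]
  S→a A: FOLLOW(A) ⊇ FOLLOW(S) ⊇ {$}; new: +{$}
  S→b B c: FOLLOW(B) ⊇ FIRST(c) = {c}; new: +{c}
  S: {$}  A: {$}  B: {c}
[2] — fixpoint
  S: {$}  A: {$}  B: {c}

FOLLOW(B) = ["c"]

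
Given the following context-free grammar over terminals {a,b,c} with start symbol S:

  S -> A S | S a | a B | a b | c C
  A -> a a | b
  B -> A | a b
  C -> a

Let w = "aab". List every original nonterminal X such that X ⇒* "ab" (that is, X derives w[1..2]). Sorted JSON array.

CNF form of G:
  S -> A S | S T0 | T0 B | T0 T1 | T2 C
  A -> T0 T0 | b
  B -> T0 T0 | T0 T1 | b
  C -> a
  T0 -> a
  T1 -> b
  T2 -> c

CYK table (by increasing span), restricted to cells inside w[1..2]:
  [1..1]={C,T0}  "a"  orig:{C}
  [2..2]={A,B,T1}  "b"  orig:{A,B}
  [1..2]={B,S}  "ab"

Original NTs in T[1,2] deriving "ab": ["B", "S"]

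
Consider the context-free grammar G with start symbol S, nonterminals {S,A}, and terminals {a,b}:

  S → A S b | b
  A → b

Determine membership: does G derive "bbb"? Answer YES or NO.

CNF form of G:
  S -> A X1 | b
  A -> b
  T0 -> b
  X1 -> S T0

CYK fill:
  T[0,0] 'b' = {A,S,T0}  orig:{A,S}
  T[1,1] 'b' = {A,S,T0}  orig:{A,S}
  T[2,2] 'b' = {A,S,T0}  orig:{A,S}
  T[0,1] 'bb' = {X1}  orig:{}
  T[1,2] 'bb' = {X1}  orig:{}
  T[0,2] 'bbb' = {S}

S ∈ T[0,2] ⇒ YES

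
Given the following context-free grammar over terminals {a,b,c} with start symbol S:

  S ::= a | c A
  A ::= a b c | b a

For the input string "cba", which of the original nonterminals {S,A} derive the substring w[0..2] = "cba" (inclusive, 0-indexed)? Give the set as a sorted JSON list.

Convert to CNF:
  S -> T2 A | a
  A -> T0 X3 | T1 T0
  T0 -> a
  T1 -> b
  T2 -> c
  X3 -> T1 T2

Fill CYK table bottom-up — only the sub-triangle for w[0..2]:
  cell(0,0) c: {T2}  orig:{}
  cell(1,1) b: {T1}  orig:{}
  cell(2,2) a: {S,T0}  orig:{S}
  cell(0,1) cb: ∅
  cell(1,2) ba: {A}
  cell(0,2) cba: {S}

Original NTs in T[0,2] deriving "cba": ["S"]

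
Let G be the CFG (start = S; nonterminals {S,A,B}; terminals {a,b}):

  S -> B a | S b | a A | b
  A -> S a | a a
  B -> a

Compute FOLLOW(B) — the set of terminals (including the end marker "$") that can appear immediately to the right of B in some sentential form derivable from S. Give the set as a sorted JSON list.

FIRST iteration:
[1]
  A via A→a a: +{a}
  B via B→a: +{a}
  S via S→B a: +{a}
  S via S→b: +{b}
  FIRST(S)={a,b}  FIRST(A)={a}  FIRST(B)={a}
[2]
  A via A→S a: +{b}
  FIRST(S)={a,b}  FIRST(A)={a,b}  FIRST(B)={a}
[3] done
  FIRST(S)={a,b}  FIRST(A)={a,b}  FIRST(B)={a}

Compute FOLLOW by fixpoint:
seed FOLLOW(S) with $
round 1:
  A→S a: FOLLOW(S) ⊇ FIRST(a) = {a}; new: +{a}
  S→B a: FOLLOW(B) ⊇ FIRST(a) = {a}; new: +{a}
  S→S b: FOLLOW(S) ⊇ FIRST(b) = {b}; new: +{b}
  S→a A: FOLLOW(A) ⊇ FOLLOW(S) ⊇ {$,a,b}; new: +{$,a,b}
  FOLLOW(S)={$,a,b}  FOLLOW(A)={$,a,b}  FOLLOW(B)={a}
round 2: — fixpoint
  FOLLOW(S)={$,a,b}  FOLLOW(A)={$,a,b}  FOLLOW(B)={a}

FOLLOW(B) = ["a"]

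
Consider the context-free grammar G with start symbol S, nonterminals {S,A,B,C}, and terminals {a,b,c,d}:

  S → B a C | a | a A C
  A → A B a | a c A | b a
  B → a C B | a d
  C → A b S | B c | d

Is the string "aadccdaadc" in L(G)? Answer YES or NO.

CNF form of G:
  S -> B X8 | T0 X9 | a
  A -> A X4 | T0 X5 | T2 T0
  B -> T0 T3 | T0 X6
  C -> A X7 | B T1 | d
  T0 -> a
  T1 -> c
  T2 -> b
  T3 -> d
  X4 -> B T0
  X5 -> T1 A
  X6 -> C B
  X7 -> T2 S
  X8 -> T0 C
  X9 -> A C

CYK fill:
  T[0,0] 'a' = {S,T0}  orig:{S}
  T[1,1] 'a' = {S,T0}  orig:{S}
  T[2,2] 'd' = {C,T3}  orig:{C}
  T[3,3] 'c' = {T1}  orig:{}
  T[4,4] 'c' = {T1}  orig:{}
  T[5,5] 'd' = {C,T3}  orig:{C}
  T[6,6] 'a' = {S,T0}  orig:{S}
  T[7,7] 'a' = {S,T0}  orig:{S}
  T[8,8] 'd' = {C,T3}  orig:{C}
  T[9,9] 'c' = {T1}  orig:{}
  T[0,1] 'aa' = ∅
  T[1,2] 'ad' = {B,X8}  orig:{B}
  T[2,3] 'dc' = ∅
  T[3,4] 'cc' = ∅
  T[4,5] 'cd' = ∅
  T[5,6] 'da' = ∅
  T[6,7] 'aa' = ∅
  T[7,8] 'ad' = {B,X8}  orig:{B}
  T[8,9] 'dc' = ∅
  T[0,2] 'aad' = ∅
  T[1,3] 'adc' = {C}
  T[2,4] 'dcc' = ∅
  T[3,5] 'ccd' = ∅
  T[4,6] 'cda' = ∅
  T[5,7] 'daa' = ∅
  T[6,8] 'aad' = ∅
  T[7,9] 'adc' = {C}
  T[0,3] 'aadc' = {X8}  orig:{}
  T[1,4] 'adcc' = ∅
  T[2,5] 'dccd' = ∅
  T[3,6] 'ccda' = ∅
  T[4,7] 'cdaa' = ∅
  T[5,8] 'daad' = ∅
  T[6,9] 'aadc' = {X8}  orig:{}
  T[0,4] 'aadcc' = ∅
  T[1,5] 'adccd' = ∅
  T[2,6] 'dccda' = ∅
  T[3,7] 'ccdaa' = ∅
  T[4,8] 'cdaad' = ∅
  T[5,9] 'daadc' = ∅
  T[0,5] 'aadccd' = ∅
  T[1,6] 'adccda' = ∅
  T[2,7] 'dccdaa' = ∅
  T[3,8] 'ccdaad' = ∅
  T[4,9] 'cdaadc' = ∅
  T[0,6] 'aadccda' = ∅
  T[1,7] 'adccdaa' = ∅
  T[2,8] 'dccdaad' = ∅
  T[3,9] 'ccdaadc' = ∅
  T[0,7] 'aadccdaa' = ∅
  T[1,8] 'adccdaad' = ∅
  T[2,9] 'dccdaadc' = ∅
  T[0,8] 'aadccdaad' = ∅
  T[1,9] 'adccdaadc' = ∅
  T[0,9] 'aadccdaadc' = ∅

S ∉ T[0,9] ⇒ NO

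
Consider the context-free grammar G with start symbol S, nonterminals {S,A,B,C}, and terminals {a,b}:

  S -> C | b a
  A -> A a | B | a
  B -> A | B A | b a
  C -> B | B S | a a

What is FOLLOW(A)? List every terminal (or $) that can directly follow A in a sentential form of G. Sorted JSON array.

FIRST sets, iterate to fixpoint:
pass 1:
  A via A→a: +{a}
  B via B→A: +{a}
  B via B→b a: +{b}
  C via C→B: +{a,b}
  S via S→C: +{a,b}
  S: {a,b}  A: {a}  B: {a,b}  C: {a,b}
pass 2:
  A via A→B: +{b}
  S: {a,b}  A: {a,b}  B: {a,b}  C: {a,b}
pass 3: (no change)
  S: {a,b}  A: {a,b}  B: {a,b}  C: {a,b}

FOLLOW iteration:
initialize: $ ∈ FOLLOW(S)
iter 1:
  A→A a: FOLLOW(A) ⊇ FIRST(a) = {a}; new: +{a}
  A→B: FOLLOW(B) ⊇ FOLLOW(A) ⊇ {a}; new: +{a}
  B→B A: FOLLOW(B) ⊇ FIRST(A) = {a,b}; new: +{b}
  B→B A: FOLLOW(A) ⊇ FOLLOW(B) ⊇ {a,b}; new: +{b}
  S→C: FOLLOW(C) ⊇ FOLLOW(S) ⊇ {$}; new: +{$}
  FOLLOW(S)={$}  FOLLOW(A)={a,b}  FOLLOW(B)={a,b}  FOLLOW(C)={$}
iter 2:
  C→B: FOLLOW(B) ⊇ FOLLOW(C) ⊇ {$}; new: +{$}
  FOLLOW(S)={$}  FOLLOW(A)={a,b}  FOLLOW(B)={$,a,b}  FOLLOW(C)={$}
iter 3:
  B→A: FOLLOW(A) ⊇ FOLLOW(B) ⊇ {$,a,b}; new: +{$}
  FOLLOW(S)={$}  FOLLOW(A)={$,a,b}  FOLLOW(B)={$,a,b}  FOLLOW(C)={$}
iter 4: (no change)
  FOLLOW(S)={$}  FOLLOW(A)={$,a,b}  FOLLOW(B)={$,a,b}  FOLLOW(C)={$}

FOLLOW(A) = ["$", "a", "b"]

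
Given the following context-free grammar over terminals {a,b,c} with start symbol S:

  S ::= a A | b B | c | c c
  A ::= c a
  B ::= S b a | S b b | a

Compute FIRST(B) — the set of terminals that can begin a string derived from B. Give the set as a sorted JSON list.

FIRST sets, iterate to fixpoint:
round 1:
  A via A→c a: +{c}
  B via B→a: +{a}
  S via S→a A: +{a}
  S via S→b B: +{b}
  S via S→c: +{c}
  S: {a,b,c}  A: {c}  B: {a}
round 2:
  B via B→S b a: +{b,c}
  S: {a,b,c}  A: {c}  B: {a,b,c}
round 3: — fixpoint
  S: {a,b,c}  A: {c}  B: {a,b,c}

FIRST(B) = ["a", "b", "c"]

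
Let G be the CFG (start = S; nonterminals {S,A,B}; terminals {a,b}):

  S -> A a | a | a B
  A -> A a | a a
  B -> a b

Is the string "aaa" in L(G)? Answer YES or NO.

Convert to CNF:
  S -> A T0 | T0 B | a
  A -> A T0 | T0 T0
  B -> T0 T1
  T0 -> a
  T1 -> b

Fill CYK table bottom-up:
  T[0,0] 'a' = {S,T0}  orig:{S}
  T[1,1] 'a' = {S,T0}  orig:{S}
  T[2,2] 'a' = {S,T0}  orig:{S}
  T[0,1] 'aa' = {A}
  T[1,2] 'aa' = {A}
  T[0,2] 'aaa' = {A,S}

S ∈ T[0,2] ⇒ YES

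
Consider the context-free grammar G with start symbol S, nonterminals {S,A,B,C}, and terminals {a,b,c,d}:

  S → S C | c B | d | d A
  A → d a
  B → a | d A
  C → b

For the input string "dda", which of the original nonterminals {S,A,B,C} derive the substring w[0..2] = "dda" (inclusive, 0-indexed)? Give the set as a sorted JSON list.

CNF form of G:
  S -> S C | T0 A | T2 B | d
  A -> T0 T1
  B -> T0 A | a
  C -> b
  T0 -> d
  T1 -> a
  T2 -> c

Fill CYK table bottom-up — only the sub-triangle for w[0..2]:
  T[0,0] 'd' = {S,T0}  orig:{S}
  T[1,1] 'd' = {S,T0}  orig:{S}
  T[2,2] 'a' = {B,T1}  orig:{B}
  T[0,1] 'dd' = ∅
  T[1,2] 'da' = {A}
  T[0,2] 'dda' = {B,S}

Original NTs in T[0,2] deriving "dda": ["B", "S"]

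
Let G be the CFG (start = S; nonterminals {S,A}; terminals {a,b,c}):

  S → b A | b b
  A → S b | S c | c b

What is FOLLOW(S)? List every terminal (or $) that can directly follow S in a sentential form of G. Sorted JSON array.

FIRST sets, iterate to fixpoint:
pass 1:
  A via A→c b: +{c}
  S via S→b A: +{b}
  S: {b}  A: {c}
pass 2:
  A via A→S b: +{b}
  S: {b}  A: {b,c}
pass 3: (stable)
  S: {b}  A: {b,c}

FOLLOW sets:
FOLLOW(S) := {$}
[1]
  A→S b: FOLLOW(S) ⊇ FIRST(b) = {b}; new: +{b}
  A→S c: FOLLOW(S) ⊇ FIRST(c) = {c}; new: +{c}
  S→b A: FOLLOW(A) ⊇ FOLLOW(S) ⊇ {$,b,c}; new: +{$,b,c}
  FOLLOW(S)={$,b,c}  FOLLOW(A)={$,b,c}
[2] — fixpoint
  FOLLOW(S)={$,b,c}  FOLLOW(A)={$,b,c}

FOLLOW(S) = ["$", "b", "c"]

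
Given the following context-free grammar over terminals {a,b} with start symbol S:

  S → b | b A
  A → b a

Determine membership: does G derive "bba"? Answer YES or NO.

CNF form of G:
  S -> T0 A | b
  A -> T0 T1
  T0 -> b
  T1 -> a

CYK table (by increasing span):
  T[0,0] 'b' = {S,T0}  orig:{S}
  T[1,1] 'b' = {S,T0}  orig:{S}
  T[2,2] 'a' = {T1}  orig:{}
  T[0,1] 'bb' = ∅
  T[1,2] 'ba' = {A}
  T[0,2] 'bba' = {S}

S ∈ T[0,2] ⇒ YES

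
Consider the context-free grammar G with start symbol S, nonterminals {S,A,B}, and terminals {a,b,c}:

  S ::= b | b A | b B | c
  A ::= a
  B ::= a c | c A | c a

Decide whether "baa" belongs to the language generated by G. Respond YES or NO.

Convert to CNF:
  S -> T2 A | T2 B | b | c
  A -> a
  B -> T0 T1 | T1 A | T1 T0
  T0 -> a
  T1 -> c
  T2 -> b

CYK table (by increasing span):
  [0..0]={S,T2}  "b"  orig:{S}
  [1..1]={A,T0}  "a"  orig:{A}
  [2..2]={A,T0}  "a"  orig:{A}
  [0..1]={S}  "ba"
  [1..2]=∅  "aa"
  [0..2]=∅  "baa"

S ∉ T[0,2] ⇒ NO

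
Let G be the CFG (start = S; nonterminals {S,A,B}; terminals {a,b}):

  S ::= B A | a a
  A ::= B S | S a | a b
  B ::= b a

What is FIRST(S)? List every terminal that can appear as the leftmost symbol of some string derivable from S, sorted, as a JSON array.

FIRST iteration:
[1]
  A via A→a b: +{a}
  B via B→b a: +{b}
  S via S→B A: +{b}
  S via S→a a: +{a}
  FIRST(S)={a,b}  FIRST(A)={a}  FIRST(B)={b}
[2]
  A via A→B S: +{b}
  FIRST(S)={a,b}  FIRST(A)={a,b}  FIRST(B)={b}
[3] (stable)
  FIRST(S)={a,b}  FIRST(A)={a,b}  FIRST(B)={b}

FIRST(S) = ["a", "b"]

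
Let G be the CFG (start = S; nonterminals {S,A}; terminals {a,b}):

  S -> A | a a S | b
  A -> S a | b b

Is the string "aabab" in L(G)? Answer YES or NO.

Convert to CNF:
  S -> S T0 | T0 X2 | T1 T1 | b
  A -> S T0 | T1 T1
  T0 -> a
  T1 -> b
  X2 -> T0 S

CYK table (by increasing span):
  cell(0,0) a: {T0}  orig:{}
  cell(1,1) a: {T0}  orig:{}
  cell(2,2) b: {S,T1}  orig:{S}
  cell(3,3) a: {T0}  orig:{}
  cell(4,4) b: {S,T1}  orig:{S}
  cell(0,1) aa: ∅
  cell(1,2) ab: {X2}  orig:{}
  cell(2,3) ba: {A,S}
  cell(3,4) ab: {X2}  orig:{}
  cell(0,2) aab: {S}
  cell(1,3) aba: {X2}  orig:{}
  cell(2,4) bab: ∅
  cell(0,3) aaba: {A,S}
  cell(1,4) abab: ∅
  cell(0,4) aabab: ∅

S ∉ T[0,4] ⇒ NO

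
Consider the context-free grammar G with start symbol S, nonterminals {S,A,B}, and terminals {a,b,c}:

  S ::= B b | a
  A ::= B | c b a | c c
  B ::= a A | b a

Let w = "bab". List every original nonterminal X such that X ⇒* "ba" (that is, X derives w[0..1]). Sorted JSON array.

CNF form of G:
  S -> B T1 | a
  A -> T0 A | T1 T0 | T2 T2 | T2 X3
  B -> T0 A | T1 T0
  T0 -> a
  T1 -> b
  T2 -> c
  X3 -> T1 T0

Fill CYK table bottom-up — only the sub-triangle for w[0..1]:
  [0..0]={T1}  "b"  orig:{}
  [1..1]={S,T0}  "a"  orig:{S}
  [0..1]={A,B,X3}  "ba"  orig:{A,B}

Original NTs in T[0,1] deriving "ba": ["A", "B"]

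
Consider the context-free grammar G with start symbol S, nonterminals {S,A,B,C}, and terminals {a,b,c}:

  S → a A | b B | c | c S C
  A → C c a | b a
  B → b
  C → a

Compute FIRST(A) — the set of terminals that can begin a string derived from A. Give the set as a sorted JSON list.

Compute FIRST by fixpoint:
[1]
  A via A→b a: +{b}
  B via B→b: +{b}
  C via C→a: +{a}
  S via S→a A: +{a}
  S via S→b B: +{b}
  S via S→c: +{c}
  FIRST(S)={a,b,c}  FIRST(A)={b}  FIRST(B)={b}  FIRST(C)={a}
[2]
  A via A→C c a: +{a}
  FIRST(S)={a,b,c}  FIRST(A)={a,b}  FIRST(B)={b}  FIRST(C)={a}
[3] — fixpoint
  FIRST(S)={a,b,c}  FIRST(A)={a,b}  FIRST(B)={b}  FIRST(C)={a}

FIRST(A) = ["a", "b"]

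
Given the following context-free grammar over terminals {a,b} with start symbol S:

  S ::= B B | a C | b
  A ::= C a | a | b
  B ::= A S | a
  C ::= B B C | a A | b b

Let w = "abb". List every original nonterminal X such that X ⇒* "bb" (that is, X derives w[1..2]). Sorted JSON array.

CNF form of G:
  S -> B B | T0 C | b
  A -> C T0 | a | b
  B -> A S | a
  C -> B X2 | T0 A | T1 T1
  T0 -> a
  T1 -> b
  X2 -> B C

CYK fill, restricted to cells inside w[1..2]:
  T[1,1] 'b' = {A,S,T1}  orig:{A,S}
  T[2,2] 'b' = {A,S,T1}  orig:{A,S}
  T[1,2] 'bb' = {B,C}

Original NTs in T[1,2] deriving "bb": ["B", "C"]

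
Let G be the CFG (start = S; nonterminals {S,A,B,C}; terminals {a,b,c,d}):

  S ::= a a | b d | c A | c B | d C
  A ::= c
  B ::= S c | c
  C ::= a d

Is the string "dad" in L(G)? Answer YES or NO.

CNF form of G:
  S -> T0 A | T0 B | T1 T1 | T2 C | T3 T2
  A -> c
  B -> S T0 | c
  C -> T1 T2
  T0 -> c
  T1 -> a
  T2 -> d
  T3 -> b

CYK fill:
  [0..0]={T2}  "d"  orig:{}
  [1..1]={T1}  "a"  orig:{}
  [2..2]={T2}  "d"  orig:{}
  [0..1]=∅  "da"
  [1..2]={C}  "ad"
  [0..2]={S}  "dad"

S ∈ T[0,2] ⇒ YES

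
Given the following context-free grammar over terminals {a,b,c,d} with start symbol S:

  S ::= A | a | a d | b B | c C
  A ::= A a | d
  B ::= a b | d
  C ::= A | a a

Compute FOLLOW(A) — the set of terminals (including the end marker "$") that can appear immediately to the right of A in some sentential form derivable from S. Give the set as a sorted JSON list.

FIRST sets, iterate to fixpoint:
iter 1:
  A via A→d: +{d}
  B via B→a b: +{a}
  B via B→d: +{d}
  C via C→A: +{d}
  C via C→a a: +{a}
  S via S→A: +{d}
  S via S→a: +{a}
  S via S→b B: +{b}
  S via S→c C: +{c}
  FIRST(S)={a,b,c,d}  FIRST(A)={d}  FIRST(B)={a,d}  FIRST(C)={a,d}
iter 2: done
  FIRST(S)={a,b,c,d}  FIRST(A)={d}  FIRST(B)={a,d}  FIRST(C)={a,d}

Compute FOLLOW by fixpoint:
FOLLOW(S) := {$}
pass 1:
  A→A a: FOLLOW(A) ⊇ FIRST(a) = {a}; new: +{a}
  S→A: FOLLOW(A) ⊇ FOLLOW(S) ⊇ {$}; new: +{$}
  S→b B: FOLLOW(B) ⊇ FOLLOW(S) ⊇ {$}; new: +{$}
  S→c C: FOLLOW(C) ⊇ FOLLOW(S) ⊇ {$}; new: +{$}
  FOLLOW[S]={$}  FOLLOW[A]={$,a}  FOLLOW[B]={$}  FOLLOW[C]={$}
pass 2: done
  FOLLOW[S]={$}  FOLLOW[A]={$,a}  FOLLOW[B]={$}  FOLLOW[C]={$}

FOLLOW(A) = ["$", "a"]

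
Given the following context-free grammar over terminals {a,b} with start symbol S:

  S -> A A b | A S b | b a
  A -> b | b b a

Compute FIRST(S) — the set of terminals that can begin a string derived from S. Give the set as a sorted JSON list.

Compute FIRST by fixpoint:
iter 1:
  A via A→b: +{b}
  S via S→A A b: +{b}
  FIRST(S)={b}  FIRST(A)={b}
iter 2: done
  FIRST(S)={b}  FIRST(A)={b}

FIRST(S) = ["b"]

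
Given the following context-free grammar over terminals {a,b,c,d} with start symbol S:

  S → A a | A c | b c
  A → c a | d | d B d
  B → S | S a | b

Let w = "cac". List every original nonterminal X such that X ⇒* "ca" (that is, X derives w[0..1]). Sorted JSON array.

CNF form of G:
  S -> A T0 | A T1 | T3 T0
  A -> T0 T1 | T2 X4 | d
  B -> A T0 | A T1 | S T1 | T3 T0 | b
  T0 -> c
  T1 -> a
  T2 -> d
  T3 -> b
  X4 -> B T2

CYK fill — only the sub-triangle for w[0..1]:
  cell(0,0) c: {T0}  orig:{}
  cell(1,1) a: {T1}  orig:{}
  cell(0,1) ca: {A}

Original NTs in T[0,1] deriving "ca": ["A"]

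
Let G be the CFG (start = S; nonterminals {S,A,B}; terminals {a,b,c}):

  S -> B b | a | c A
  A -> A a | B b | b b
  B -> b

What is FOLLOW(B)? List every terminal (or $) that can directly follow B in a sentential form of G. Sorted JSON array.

FIRST iteration:
pass 1:
  A via A→b b: +{b}
  B via B→b: +{b}
  S via S→B b: +{b}
  S via S→a: +{a}
  S via S→c A: +{c}
  FIRST[S]={a,b,c}  FIRST[A]={b}  FIRST[B]={b}
pass 2: done
  FIRST[S]={a,b,c}  FIRST[A]={b}  FIRST[B]={b}

FOLLOW sets:
FOLLOW(S) := {$}
[1]
  A→A a: FOLLOW(A) ⊇ FIRST(a) = {a}; new: +{a}
  A→B b: FOLLOW(B) ⊇ FIRST(b) = {b}; new: +{b}
  S→c A: FOLLOW(A) ⊇ FOLLOW(S) ⊇ {$}; new: +{$}
  FOLLOW[S]={$}  FOLLOW[A]={$,a}  FOLLOW[B]={b}
[2] — fixpoint
  FOLLOW[S]={$}  FOLLOW[A]={$,a}  FOLLOW[B]={b}

FOLLOW(B) = ["b"]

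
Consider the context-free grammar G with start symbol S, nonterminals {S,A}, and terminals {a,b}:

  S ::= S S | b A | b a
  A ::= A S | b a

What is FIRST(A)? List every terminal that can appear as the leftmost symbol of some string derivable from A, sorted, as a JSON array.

Compute FIRST by fixpoint:
round 1:
  A via A→b a: +{b}
  S via S→b A: +{b}
  FIRST(S)={b}  FIRST(A)={b}
round 2: — fixpoint
  FIRST(S)={b}  FIRST(A)={b}

FIRST(A) = ["b"]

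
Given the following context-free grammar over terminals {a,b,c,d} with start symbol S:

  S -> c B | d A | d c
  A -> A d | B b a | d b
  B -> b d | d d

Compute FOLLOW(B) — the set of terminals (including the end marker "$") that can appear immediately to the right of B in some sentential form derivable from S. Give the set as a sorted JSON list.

FIRST sets, iterate to fixpoint:
round 1:
  A via A→d b: +{d}
  B via B→b d: +{b}
  B via B→d d: +{d}
  S via S→c B: +{c}
  S via S→d A: +{d}
  FIRST(S)={c,d}  FIRST(A)={d}  FIRST(B)={b,d}
round 2:
  A via A→B b a: +{b}
  FIRST(S)={c,d}  FIRST(A)={b,d}  FIRST(B)={b,d}
round 3: (no change)
  FIRST(S)={c,d}  FIRST(A)={b,d}  FIRST(B)={b,d}

FOLLOW iteration:
initialize: $ ∈ FOLLOW(S)
pass 1:
  A→A d: FOLLOW(A) ⊇ FIRST(d) = {d}; new: +{d}
  A→B b a: FOLLOW(B) ⊇ FIRST(b) = {b}; new: +{b}
  S→c B: FOLLOW(B) ⊇ FOLLOW(S) ⊇ {$}; new: +{$}
  S→d A: FOLLOW(A) ⊇ FOLLOW(S) ⊇ {$}; new: +{$}
  FOLLOW(S)={$}  FOLLOW(A)={$,d}  FOLLOW(B)={$,b}
pass 2: (no change)
  FOLLOW(S)={$}  FOLLOW(A)={$,d}  FOLLOW(B)={$,b}

FOLLOW(B) = ["$", "b"]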